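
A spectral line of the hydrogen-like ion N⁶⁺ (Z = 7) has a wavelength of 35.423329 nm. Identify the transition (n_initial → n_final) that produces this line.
n = 10 → n = 4

First, find the photon energy from the wavelength (hc = 1239.84 eV·nm):
E = hc/λ = 1239.84 eV·nm / 35.423329 nm = 35.000663 eV

The energy levels of N⁶⁺ satisfy E_n = -13.6057 × 7² / n² eV, so an emission n_i → n_f releases
ΔE = 13.6057 × 7² × (1/n_f² − 1/n_i²) eV.

Setting ΔE equal to the photon energy:
1/n_f² − 1/n_i² = 35.000663 / (13.6057 × 7²) = 0.052500000

Since 1/n_i² must be positive, we need 1/n_f² > 0.052500000, i.e. n_f ≤ 4. For each allowed n_f, solve n_i = (1/n_f² − 0.052500000)^(−1/2) and check whether it is a whole number:
  n_f = 1: 1/n_i² = 1.000000000 − 0.052500000 = 0.947500000 → n_i = 1.027  (not an integer) ✗
  n_f = 2: 1/n_i² = 0.250000000 − 0.052500000 = 0.197500000 → n_i = 2.250  (not an integer) ✗
  n_f = 3: 1/n_i² = 0.111111111 − 0.052500000 = 0.058611111 → n_i = 4.131  (not an integer) ✗
  n_f = 4: 1/n_i² = 0.062500000 − 0.052500000 = 0.010000000 → n_i = 10.000  → integer, n_i = 10 ✓

Only n_f = 4 gives an integer upper level, n_i = 10.

The transition is from n = 10 to n = 4 (emission).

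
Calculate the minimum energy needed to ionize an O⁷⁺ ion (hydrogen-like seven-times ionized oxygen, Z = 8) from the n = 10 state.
8.7076 eV

The ionization energy is the energy needed to remove the electron completely (n → ∞).

For a hydrogen-like ion with Z = 8, E_n = -13.6057 Z² / n² eV.

At n = 10: E_10 = -13.6057 × 8² / 10² = -8.7076480 eV
At n = ∞: E_∞ = 0 eV

Ionization energy = E_∞ - E_10 = 0 - (-8.7076480) = 8.7076480 eV
Ionization energy ≈ 8.7076 eV

This is also called the binding energy of the electron in state n = 10.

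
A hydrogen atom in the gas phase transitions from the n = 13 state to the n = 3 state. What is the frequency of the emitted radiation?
3.46072e+14 Hz

First, find the transition energy:
E_13 = -13.6057 / 13² = -0.08050710 eV
E_3 = -13.6057 / 3² = -1.51174444 eV
|ΔE| = |E_3 - E_13| = 1.43123734 eV

Convert to Joules: E = 1.43123734 eV × (1.602177 × 10⁻¹⁹ J/eV) = 2.2930955e-19 J

Using E = hf:
f = E/h = 2.2930955e-19 J / (6.62607 × 10⁻³⁴ J·s)
f = 3.46072e+14 Hz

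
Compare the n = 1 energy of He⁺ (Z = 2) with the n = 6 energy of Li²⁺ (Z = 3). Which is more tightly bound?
He⁺ at n = 1 (E = -54.42 eV)

Using E_n = -13.6057 Z² / n² eV:

He⁺ (Z = 2) at n = 1:
E = -13.6057 × 2² / 1² = -13.6057 × 4 / 1 = -54.42280 eV

Li²⁺ (Z = 3) at n = 6:
E = -13.6057 × 3² / 6² = -13.6057 × 9 / 36 = -3.40143 eV

Since -54.42280 eV < -3.40143 eV,
He⁺ at n = 1 is more tightly bound (requires more energy to ionize).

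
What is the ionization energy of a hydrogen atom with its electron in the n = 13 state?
0.080507 eV

The ionization energy is the energy needed to remove the electron completely (n → ∞).

For hydrogen, E_n = -13.6057 eV / n².

At n = 13: E_13 = -13.6057 / 13² = -0.080507101 eV
At n = ∞: E_∞ = 0 eV

Ionization energy = E_∞ - E_13 = 0 - (-0.080507101) = 0.080507101 eV
Ionization energy ≈ 0.080507 eV

This is also called the binding energy of the electron in state n = 13.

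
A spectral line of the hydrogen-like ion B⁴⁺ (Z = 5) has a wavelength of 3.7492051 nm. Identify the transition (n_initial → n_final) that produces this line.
n = 6 → n = 1

First, find the photon energy from the wavelength (hc = 1239.84 eV·nm):
E = hc/λ = 1239.84 eV·nm / 3.7492051 nm = 330.69410 eV

The energy levels of B⁴⁺ satisfy E_n = -13.6057 × 5² / n² eV, so an emission n_i → n_f releases
ΔE = 13.6057 × 5² × (1/n_f² − 1/n_i²) eV.

Setting ΔE equal to the photon energy:
1/n_f² − 1/n_i² = 330.69410 / (13.6057 × 5²) = 0.97222223

Since 1/n_i² must be positive, we need 1/n_f² > 0.97222223, i.e. n_f ≤ 1. For each allowed n_f, solve n_i = (1/n_f² − 0.97222223)^(−1/2) and check whether it is a whole number:
  n_f = 1: 1/n_i² = 1.00000000 − 0.97222223 = 0.02777777 → n_i = 6.000  → integer, n_i = 6 ✓

Only n_f = 1 gives an integer upper level, n_i = 6.

The transition is from n = 6 to n = 1 (emission).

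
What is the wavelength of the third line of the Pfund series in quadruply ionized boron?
149.5409 nm

The lines of a series are numbered from the longest wavelength (smallest ΔE) outward; the third line is the transition from n = n_f + 3 to n_f.
The Pfund series has all transitions ending at n_f = 5.

For B⁴⁺ (Z = 5), the third line (γ-line) is the jump from n = 8 to n = 5:
E_8 = -13.6057 × 5² / 8² = -5.31472656 eV
E_5 = -13.6057 × 5² / 5² = -13.60570000 eV
ΔE = E_8 - E_5 = 8.29097344 eV

λ = hc/E = 1239.84 eV·nm / 8.29097344 eV
λ = 149.5409 nm

This is the γ-line of the Pfund series in B⁴⁺.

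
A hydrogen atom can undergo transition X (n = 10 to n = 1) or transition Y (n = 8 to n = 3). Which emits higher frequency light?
10 → 1

Calculate the energy for each transition:

Transition 10 → 1:
ΔE₁ = |E_1 - E_10| = |-13.6057/1² - (-13.6057/10²)|
ΔE₁ = |-13.60570000000 - (-0.13605700000)| = 13.46964300 eV

Transition 8 → 3:
ΔE₂ = |E_3 - E_8| = |-13.6057/3² - (-13.6057/8²)|
ΔE₂ = |-1.51174444444 - (-0.21258906250)| = 1.29915538 eV

Since 13.46964300 eV > 1.29915538 eV, the transition 10 → 1 emits the more energetic photon.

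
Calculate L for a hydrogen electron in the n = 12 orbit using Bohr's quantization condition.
1.26549e-33 J·s (or 12ℏ)

In the Bohr model, angular momentum is quantized:
L = nℏ

where ℏ = h/(2π) = 1.0545718e-34 J·s

For n = 12:
L = 12 × 1.0545718e-34 J·s
L = 1.26549e-33 J·s

This can also be written as L = 12ℏ.
The angular momentum is an integer multiple of the reduced Planck constant.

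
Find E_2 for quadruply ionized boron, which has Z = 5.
-85.0356 eV

For hydrogen-like ions, the energy levels scale with Z²:
E_n = -13.6057 Z² / n² eV

For B⁴⁺ (Z = 5) at n = 2:
E_2 = -13.6057 × 5² / 2²
E_2 = -13.6057 × 25 / 4
E_2 = -340.1425 / 4
E_2 = -85.0356 eV

The energy is 25 times more negative than hydrogen at the same n due to the stronger nuclear charge.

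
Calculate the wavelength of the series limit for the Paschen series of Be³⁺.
51.258664 nm

The series limit corresponds to the transition from n = ∞ to n = 3.
This is the highest energy (shortest wavelength) transition in the Paschen series.

E_∞ = 0 eV
E_3 = -13.6057 × 4² / 3² = -24.18791111 eV

Energy at series limit:
ΔE = E_∞ - E_3 = 0 - (-24.18791111) = 24.18791111 eV
λ = hc/E = 1239.84 eV·nm / 24.18791111 eV = 51.258664 nm

This energy equals the ionization energy from the n = 3 state of Be³⁺.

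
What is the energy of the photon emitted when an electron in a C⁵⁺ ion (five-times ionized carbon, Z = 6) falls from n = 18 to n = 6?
12.09 eV

The energy levels are E_n = -13.6057 Z² eV / n².

Energy at n = 18: E_18 = -13.6057 × 6² / 18² = -1.51174 eV
Energy at n = 6: E_6 = -13.6057 × 6² / 6² = -13.60570 eV

For emission (electron falling to lower state), the photon energy is:
E_photon = E_18 - E_6 = |-1.51174 - (-13.60570)|
E_photon = 12.09 eV

This energy is carried away by the emitted photon.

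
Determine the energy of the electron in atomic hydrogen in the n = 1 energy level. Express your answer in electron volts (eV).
-13.61 eV

The energy levels of a hydrogen-like atom are given by:
E_n = -13.6057 eV / n²

For n = 1:
E_1 = -13.6057 eV / 1²
E_1 = -13.6057 eV / 1
E_1 = -13.61 eV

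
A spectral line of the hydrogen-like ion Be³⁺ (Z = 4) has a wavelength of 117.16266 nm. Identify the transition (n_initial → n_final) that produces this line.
n = 4 → n = 3

First, find the photon energy from the wavelength (hc = 1239.84 eV·nm):
E = hc/λ = 1239.84 eV·nm / 117.16266 nm = 10.582211 eV

The energy levels of Be³⁺ satisfy E_n = -13.6057 × 4² / n² eV, so an emission n_i → n_f releases
ΔE = 13.6057 × 4² × (1/n_f² − 1/n_i²) eV.

Setting ΔE equal to the photon energy:
1/n_f² − 1/n_i² = 10.582211 / (13.6057 × 4²) = 0.048611111

Since 1/n_i² must be positive, we need 1/n_f² > 0.048611111, i.e. n_f ≤ 4. For each allowed n_f, solve n_i = (1/n_f² − 0.048611111)^(−1/2) and check whether it is a whole number:
  n_f = 1: 1/n_i² = 1.000000000 − 0.048611111 = 0.951388889 → n_i = 1.025  (not an integer) ✗
  n_f = 2: 1/n_i² = 0.250000000 − 0.048611111 = 0.201388889 → n_i = 2.228  (not an integer) ✗
  n_f = 3: 1/n_i² = 0.111111111 − 0.048611111 = 0.062500000 → n_i = 4.000  → integer, n_i = 4 ✓
  n_f = 4: 1/n_i² = 0.062500000 − 0.048611111 = 0.013888889 → n_i = 8.485  (not an integer) ✗

Only n_f = 3 gives an integer upper level, n_i = 4.

The transition is from n = 4 to n = 3 (emission).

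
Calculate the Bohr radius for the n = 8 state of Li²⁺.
1.1289 nm (or 11.2891 Å)

The Bohr radius formula is:
r_n = n² a₀ / Z

where a₀ = 0.0529177 nm is the Bohr radius.

For Li²⁺ (Z = 3) at n = 8:
r_8 = 8² × 0.0529177 nm / 3
r_8 = 64 × 0.0529177 nm / 3
r_8 = 3.38673 nm / 3
r_8 = 1.1289 nm

The electron orbits at approximately 1.1289 nm from the nucleus.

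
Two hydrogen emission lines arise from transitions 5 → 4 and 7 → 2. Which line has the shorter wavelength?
7 → 2

Calculate the energy for each transition:

Transition 5 → 4:
ΔE₁ = |E_4 - E_5| = |-13.6057/4² - (-13.6057/5²)|
ΔE₁ = |-0.8503562500 - (-0.5442280000)| = 0.3061283 eV

Transition 7 → 2:
ΔE₂ = |E_2 - E_7| = |-13.6057/2² - (-13.6057/7²)|
ΔE₂ = |-3.4014250000 - (-0.2776673469)| = 3.1237577 eV

Since 3.1237577 eV > 0.3061283 eV, the transition 7 → 2 emits the more energetic photon.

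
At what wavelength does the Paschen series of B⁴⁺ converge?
32.80554 nm

The series limit corresponds to the transition from n = ∞ to n = 3.
This is the highest energy (shortest wavelength) transition in the Paschen series.

E_∞ = 0 eV
E_3 = -13.6057 × 5² / 3² = -37.7936111 eV

Energy at series limit:
ΔE = E_∞ - E_3 = 0 - (-37.7936111) = 37.7936111 eV
λ = hc/E = 1239.84 eV·nm / 37.7936111 eV = 32.80554 nm

This energy equals the ionization energy from the n = 3 state of B⁴⁺.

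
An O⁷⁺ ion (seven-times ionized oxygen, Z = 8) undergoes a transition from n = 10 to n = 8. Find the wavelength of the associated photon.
253.12920 nm

First, find the transition energy using E_n = -13.6057 Z² / n² eV:
E_10 = -13.6057 × 8² / 10² = -8.707648000 eV
E_8 = -13.6057 × 8² / 8² = -13.605700000 eV

Photon energy: |ΔE| = |E_8 - E_10| = 4.898052000 eV

Convert to wavelength using E = hc/λ with hc = 1239.84 eV·nm:
λ = hc/E = 1239.84 eV·nm / 4.898052000 eV
λ = 253.12920 nm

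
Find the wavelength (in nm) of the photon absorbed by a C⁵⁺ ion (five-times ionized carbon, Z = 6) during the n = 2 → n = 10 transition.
10.547050 nm

First, find the transition energy using E_n = -13.6057 Z² / n² eV:
E_2 = -13.6057 × 6² / 2² = -122.45130000 eV
E_10 = -13.6057 × 6² / 10² = -4.89805200 eV

Photon energy: |ΔE| = |E_10 - E_2| = 117.55324800 eV

Convert to wavelength using E = hc/λ with hc = 1239.84 eV·nm:
λ = hc/E = 1239.84 eV·nm / 117.55324800 eV
λ = 10.547050 nm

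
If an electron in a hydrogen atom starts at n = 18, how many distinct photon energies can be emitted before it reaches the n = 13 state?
15

The electron can occupy levels n = 13, 14, ..., 18 during de-excitation — that is m = 18 - 13 + 1 = 6 distinct levels.

The number of distinct spectral lines equals the number of ways to choose 2 of these m levels (each pair gives one possible emission transition):

Number of lines = m(m-1)/2 = 6×5/2 = 15

These correspond to all possible transitions between the 6 levels:
18 → 17, 18 → 16, 18 → 15, 18 → 14, 18 → 13, 17 → 16, 17 → 15, 17 → 14...

Each transition produces a photon with a unique energy (and thus wavelength). This count does not depend on Z.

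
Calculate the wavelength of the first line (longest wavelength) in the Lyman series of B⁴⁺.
4.86 nm

The longest wavelength corresponds to the smallest energy transition in the series.
The Lyman series has all transitions ending at n_f = 1.

For B⁴⁺ (Z = 5), the first line (α-line) is the jump from n = 2 to n = 1:
E_2 = -13.6057 × 5² / 2² = -85.0356 eV
E_1 = -13.6057 × 5² / 1² = -340.1425 eV
ΔE = E_2 - E_1 = 255.1069 eV

λ = hc/E = 1239.84 eV·nm / 255.1069 eV
λ = 4.86 nm

This is the α-line of the Lyman series in B⁴⁺.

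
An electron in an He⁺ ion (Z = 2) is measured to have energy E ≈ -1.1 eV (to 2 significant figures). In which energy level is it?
n = 7

The exact energy levels follow E_n = -13.6057 Z² / n² eV with Z = 2.

The measured value (-1.1 eV) is reported to only 2 significant figures, so we must test candidate n values and see which one matches to that precision.

Candidate energies:
  n = 5:  E = -13.6057 × 2² / 5² = -2.17691 eV
  n = 6:  E = -13.6057 × 2² / 6² = -1.51174 eV
  n = 7:  E = -13.6057 × 2² / 7² = -1.11067 eV  ← matches
  n = 8:  E = -13.6057 × 2² / 8² = -0.85036 eV
  n = 9:  E = -13.6057 × 2² / 9² = -0.67189 eV

Checking against the measurement of -1.1 eV (2 sig figs), only n = 7 agrees:
E_7 = -1.11067 eV, which rounds to -1.1 eV ✓

Therefore n = 7.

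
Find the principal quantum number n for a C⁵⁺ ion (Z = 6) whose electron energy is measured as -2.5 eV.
n = 14

The exact energy levels follow E_n = -13.6057 Z² / n² eV with Z = 6.

The measured value (-2.5 eV) is reported to only 2 significant figures, so we must test candidate n values and see which one matches to that precision.

Candidate energies:
  n = 12:  E = -13.6057 × 6² / 12² = -3.40143 eV
  n = 13:  E = -13.6057 × 6² / 13² = -2.89826 eV
  n = 14:  E = -13.6057 × 6² / 14² = -2.49901 eV  ← matches
  n = 15:  E = -13.6057 × 6² / 15² = -2.17691 eV
  n = 16:  E = -13.6057 × 6² / 16² = -1.91330 eV

Checking against the measurement of -2.5 eV (2 sig figs), only n = 14 agrees:
E_14 = -2.49901 eV, which rounds to -2.5 eV ✓

Therefore n = 14.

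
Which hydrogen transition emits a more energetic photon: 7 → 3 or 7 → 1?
7 → 1

Calculate the energy for each transition:

Transition 7 → 3:
ΔE₁ = |E_3 - E_7| = |-13.6057/3² - (-13.6057/7²)|
ΔE₁ = |-1.51174444 - (-0.27766735)| = 1.23408 eV

Transition 7 → 1:
ΔE₂ = |E_1 - E_7| = |-13.6057/1² - (-13.6057/7²)|
ΔE₂ = |-13.60570000 - (-0.27766735)| = 13.32803 eV

Since 13.32803 eV > 1.23408 eV, the transition 7 → 1 emits the more energetic photon.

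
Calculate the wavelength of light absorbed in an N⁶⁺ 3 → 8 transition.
19.476390 nm

First, find the transition energy using E_n = -13.6057 Z² / n² eV:
E_3 = -13.6057 × 7² / 3² = -74.07547778 eV
E_8 = -13.6057 × 7² / 8² = -10.41686406 eV

Photon energy: |ΔE| = |E_8 - E_3| = 63.65861372 eV

Convert to wavelength using E = hc/λ with hc = 1239.84 eV·nm:
λ = hc/E = 1239.84 eV·nm / 63.65861372 eV
λ = 19.476390 nm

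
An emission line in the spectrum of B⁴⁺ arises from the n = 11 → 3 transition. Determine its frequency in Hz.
8.459e+15 Hz

First, find the transition energy:
E_11 = -13.6057 × 5² / 11² = -2.81110 eV
E_3 = -13.6057 × 5² / 3² = -37.79361 eV
|ΔE| = |E_3 - E_11| = 34.98251 eV

Convert to Joules: E = 34.98251 eV × (1.602177 × 10⁻¹⁹ J/eV) = 5.60482e-18 J

Using E = hf:
f = E/h = 5.60482e-18 J / (6.62607 × 10⁻³⁴ J·s)
f = 8.459e+15 Hz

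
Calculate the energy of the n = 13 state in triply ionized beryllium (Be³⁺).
-1.29 eV

For hydrogen-like ions, the energy levels scale with Z²:
E_n = -13.6057 Z² / n² eV

For Be³⁺ (Z = 4) at n = 13:
E_13 = -13.6057 × 4² / 13²
E_13 = -13.6057 × 16 / 169
E_13 = -217.6912 / 169
E_13 = -1.29 eV

The energy is 16 times more negative than hydrogen at the same n due to the stronger nuclear charge.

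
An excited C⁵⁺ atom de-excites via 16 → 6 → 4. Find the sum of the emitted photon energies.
28.6995 eV

The energy levels of C⁵⁺ are E_n = -13.6057 × 6² / n² eV.

First transition (16 → 6):
ΔE₁ = |E_6 - E_16|
ΔE₁ = |-13.6057000000 - (-1.9133015625)| = 11.6923984 eV

Second transition (6 → 4):
ΔE₂ = |E_4 - E_6|
ΔE₂ = |-30.6128250000 - (-13.6057000000)| = 17.0071250 eV

Total energy released:
E_total = ΔE₁ + ΔE₂ = 11.6923984 + 17.0071250 = 28.6995 eV

Note: This equals the direct transition 16 → 4: 28.6995 eV ✓
Energy is conserved regardless of the path taken.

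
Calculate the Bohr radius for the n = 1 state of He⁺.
0.0265 nm (or 0.2646 Å)

The Bohr radius formula is:
r_n = n² a₀ / Z

where a₀ = 0.0529177 nm is the Bohr radius.

For He⁺ (Z = 2) at n = 1:
r_1 = 1² × 0.0529177 nm / 2
r_1 = 1 × 0.0529177 nm / 2
r_1 = 0.05292 nm / 2
r_1 = 0.0265 nm

The electron orbits at approximately 0.0265 nm from the nucleus.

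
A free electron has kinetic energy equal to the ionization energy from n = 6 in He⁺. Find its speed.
7.2923e+05 m/s (or 0.243% of c)

The binding energy at n = 6 for He⁺ is:
E_6 = -13.6057 × 2²/6² = -1.5117444 eV
|E_6| = 1.5117444 eV

Convert to Joules:
KE = 1.5117444 eV × (1.602177 × 10⁻¹⁹ J/eV) = 2.422082e-19 J

Using KE = ½mv²:
v = √(2·KE/m_e)
v = √(2 × 2.422082e-19 J / 9.10938 × 10⁻³¹ kg)
v = 7.2923e+05 m/s

This is approximately 0.243% the speed of light.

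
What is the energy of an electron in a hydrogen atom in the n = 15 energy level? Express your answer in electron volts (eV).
-0.06047 eV

The energy levels of a hydrogen-like atom are given by:
E_n = -13.6057 eV / n²

For n = 15:
E_15 = -13.6057 eV / 15²
E_15 = -13.6057 eV / 225
E_15 = -0.06047 eV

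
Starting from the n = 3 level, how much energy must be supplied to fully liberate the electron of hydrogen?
1.51174 eV

The ionization energy is the energy needed to remove the electron completely (n → ∞).

For hydrogen, E_n = -13.6057 eV / n².

At n = 3: E_3 = -13.6057 / 3² = -1.51174444 eV
At n = ∞: E_∞ = 0 eV

Ionization energy = E_∞ - E_3 = 0 - (-1.51174444) = 1.51174444 eV
Ionization energy ≈ 1.51174 eV

This is also called the binding energy of the electron in state n = 3.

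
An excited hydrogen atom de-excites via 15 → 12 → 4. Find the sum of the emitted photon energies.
0.79 eV

The energy levels of hydrogen are E_n = -13.6057 / n² eV.

First transition (15 → 12):
ΔE₁ = |E_12 - E_15|
ΔE₁ = |-0.09448403 - (-0.06046978)| = 0.03401 eV

Second transition (12 → 4):
ΔE₂ = |E_4 - E_12|
ΔE₂ = |-0.85035625 - (-0.09448403)| = 0.75587 eV

Total energy released:
E_total = ΔE₁ + ΔE₂ = 0.03401 + 0.75587 = 0.79 eV

Note: This equals the direct transition 15 → 4: 0.79 eV ✓
Energy is conserved regardless of the path taken.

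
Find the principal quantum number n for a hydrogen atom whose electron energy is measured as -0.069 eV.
n = 14

The exact energy levels follow E_n = -13.6057 eV / n².

The measured value (-0.069 eV) is reported to only 2 significant figures, so we must test candidate n values and see which one matches to that precision.

Candidate energies:
  n = 12:  E = -13.6057/12² = -0.09448 eV
  n = 13:  E = -13.6057/13² = -0.08051 eV
  n = 14:  E = -13.6057/14² = -0.06942 eV  ← matches
  n = 15:  E = -13.6057/15² = -0.06047 eV
  n = 16:  E = -13.6057/16² = -0.05315 eV

Checking against the measurement of -0.069 eV (2 sig figs), only n = 14 agrees:
E_14 = -0.06942 eV, which rounds to -0.069 eV ✓

Therefore n = 14.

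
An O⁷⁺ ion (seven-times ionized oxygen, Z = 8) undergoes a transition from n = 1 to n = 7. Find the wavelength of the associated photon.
1.4535 nm

First, find the transition energy using E_n = -13.6057 Z² / n² eV:
E_1 = -13.6057 × 8² / 1² = -870.764800 eV
E_7 = -13.6057 × 8² / 7² = -17.770710 eV

Photon energy: |ΔE| = |E_7 - E_1| = 852.994090 eV

Convert to wavelength using E = hc/λ with hc = 1239.84 eV·nm:
λ = hc/E = 1239.84 eV·nm / 852.994090 eV
λ = 1.4535 nm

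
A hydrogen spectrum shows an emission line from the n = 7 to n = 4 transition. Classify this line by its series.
Brackett series

The spectral series in hydrogen are named based on the final (lower) energy level:
- Lyman series: n_final = 1 (ultraviolet)
- Balmer series: n_final = 2 (visible/near-UV)
- Paschen series: n_final = 3 (infrared)
- Brackett series: n_final = 4 (infrared)
- Pfund series: n_final = 5 (far infrared)

Since this transition ends at n = 4, it belongs to the Brackett series.

For reference, this 7 → 4 line has photon energy
ΔE = 13.6057 eV × (1/4² - 1/7²) = 0.5726889031 eV,
corresponding to wavelength λ = hc/ΔE = 1239.84 eV·nm / 0.5726889031 eV = 2164.9450 nm in the infrared region.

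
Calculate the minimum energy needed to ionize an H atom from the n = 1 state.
13.6057 eV

The ionization energy is the energy needed to remove the electron completely (n → ∞).

For hydrogen, E_n = -13.6057 eV / n².

At n = 1: E_1 = -13.6057 / 1² = -13.6057000 eV
At n = ∞: E_∞ = 0 eV

Ionization energy = E_∞ - E_1 = 0 - (-13.6057000) = 13.6057000 eV
Ionization energy ≈ 13.6057 eV

This is also called the binding energy of the electron in state n = 1.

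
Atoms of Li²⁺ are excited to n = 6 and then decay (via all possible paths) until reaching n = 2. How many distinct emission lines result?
10

The electron can occupy levels n = 2, 3, ..., 6 during de-excitation — that is m = 6 - 2 + 1 = 5 distinct levels.

The number of distinct spectral lines equals the number of ways to choose 2 of these m levels (each pair gives one possible emission transition):

Number of lines = m(m-1)/2 = 5×4/2 = 10

These correspond to all possible transitions between the 5 levels:
6 → 5, 6 → 4, 6 → 3, 6 → 2, 5 → 4, 5 → 3, 5 → 2, 4 → 3...

Each transition produces a photon with a unique energy (and thus wavelength). This count does not depend on Z.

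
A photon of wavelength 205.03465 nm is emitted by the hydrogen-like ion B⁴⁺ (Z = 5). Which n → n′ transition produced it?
n = 10 → n = 6

First, find the photon energy from the wavelength (hc = 1239.84 eV·nm):
E = hc/λ = 1239.84 eV·nm / 205.03465 nm = 6.0469779 eV

The energy levels of B⁴⁺ satisfy E_n = -13.6057 × 5² / n² eV, so an emission n_i → n_f releases
ΔE = 13.6057 × 5² × (1/n_f² − 1/n_i²) eV.

Setting ΔE equal to the photon energy:
1/n_f² − 1/n_i² = 6.0469779 / (13.6057 × 5²) = 0.017777778

Since 1/n_i² must be positive, we need 1/n_f² > 0.017777778, i.e. n_f ≤ 7. For each allowed n_f, solve n_i = (1/n_f² − 0.017777778)^(−1/2) and check whether it is a whole number:
  n_f = 1: 1/n_i² = 1.000000000 − 0.017777778 = 0.982222222 → n_i = 1.009  (not an integer) ✗
  n_f = 2: 1/n_i² = 0.250000000 − 0.017777778 = 0.232222222 → n_i = 2.075  (not an integer) ✗
  n_f = 3: 1/n_i² = 0.111111111 − 0.017777778 = 0.093333333 → n_i = 3.273  (not an integer) ✗
  n_f = 4: 1/n_i² = 0.062500000 − 0.017777778 = 0.044722222 → n_i = 4.729  (not an integer) ✗
  n_f = 5: 1/n_i² = 0.040000000 − 0.017777778 = 0.022222222 → n_i = 6.708  (not an integer) ✗
  n_f = 6: 1/n_i² = 0.027777778 − 0.017777778 = 0.010000000 → n_i = 10.000  → integer, n_i = 10 ✓
  n_f = 7: 1/n_i² = 0.020408163 − 0.017777778 = 0.002630385 → n_i = 19.498  (not an integer) ✗

Only n_f = 6 gives an integer upper level, n_i = 10.

The transition is from n = 10 to n = 6 (emission).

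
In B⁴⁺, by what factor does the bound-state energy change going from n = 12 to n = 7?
2.93878

Using E_n = -13.6057 Z² / n² eV with Z = 5:

E_7 = -13.6057 × 5² / 7² = -340.1425 / 49 = -6.94168367347 eV
E_12 = -13.6057 × 5² / 12² = -340.1425 / 144 = -2.36210069444 eV

The ratio is:
E_7/E_12 = (-6.94168367347) / (-2.36210069444)
E_7/E_12 = (-340.1425/49) / (-340.1425/144)
E_7/E_12 = 144/49
E_7/E_12 = 2.93878
(Note: the Z² factors cancel in the ratio.)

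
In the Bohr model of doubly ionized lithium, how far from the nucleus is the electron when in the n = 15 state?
3.9688 nm (or 39.6883 Å)

The Bohr radius formula is:
r_n = n² a₀ / Z

where a₀ = 0.0529177 nm is the Bohr radius.

For Li²⁺ (Z = 3) at n = 15:
r_15 = 15² × 0.0529177 nm / 3
r_15 = 225 × 0.0529177 nm / 3
r_15 = 11.90648 nm / 3
r_15 = 3.9688 nm

The electron orbits at approximately 3.9688 nm from the nucleus.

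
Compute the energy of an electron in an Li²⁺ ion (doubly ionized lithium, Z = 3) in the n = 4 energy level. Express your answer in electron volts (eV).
-7.6532 eV

The energy levels of a hydrogen-like atom are given by:
E_n = -13.6057 Z² / n² eV  (with Z = 3 for Li²⁺)

For n = 4:
E_4 = -13.6057 × 3² / 4²
E_4 = -13.6057 × 9 / 16
E_4 = -7.6532 eV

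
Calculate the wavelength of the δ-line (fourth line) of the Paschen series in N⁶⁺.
20.503465 nm

The lines of a series are numbered from the longest wavelength (smallest ΔE) outward; the fourth line is the transition from n = n_f + 4 to n_f.
The Paschen series has all transitions ending at n_f = 3.

For N⁶⁺ (Z = 7), the fourth line (δ-line) is the jump from n = 7 to n = 3:
E_7 = -13.6057 × 7² / 7² = -13.60570000 eV
E_3 = -13.6057 × 7² / 3² = -74.07547778 eV
ΔE = E_7 - E_3 = 60.46977778 eV

λ = hc/E = 1239.84 eV·nm / 60.46977778 eV
λ = 20.503465 nm

This is the δ-line of the Paschen series in N⁶⁺.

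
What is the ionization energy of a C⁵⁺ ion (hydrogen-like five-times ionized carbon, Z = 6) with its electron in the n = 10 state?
4.89805 eV

The ionization energy is the energy needed to remove the electron completely (n → ∞).

For a hydrogen-like ion with Z = 6, E_n = -13.6057 Z² / n² eV.

At n = 10: E_10 = -13.6057 × 6² / 10² = -4.89805200 eV
At n = ∞: E_∞ = 0 eV

Ionization energy = E_∞ - E_10 = 0 - (-4.89805200) = 4.89805200 eV
Ionization energy ≈ 4.89805 eV

This is also called the binding energy of the electron in state n = 10.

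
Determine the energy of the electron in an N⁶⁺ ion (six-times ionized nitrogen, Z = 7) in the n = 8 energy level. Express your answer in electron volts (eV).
-10.417 eV

The energy levels of a hydrogen-like atom are given by:
E_n = -13.6057 Z² / n² eV  (with Z = 7 for N⁶⁺)

For n = 8:
E_8 = -13.6057 × 7² / 8²
E_8 = -13.6057 × 49 / 64
E_8 = -10.417 eV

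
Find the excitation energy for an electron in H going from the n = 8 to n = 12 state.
0.118105 eV

The energy levels of a hydrogen-like atom are E_n = -13.6057 eV / n².

Energy at n = 8: E_8 = -13.6057 / 8² = -0.212589063 eV
Energy at n = 12: E_12 = -13.6057 / 12² = -0.094484028 eV

The excitation energy is the difference:
ΔE = E_12 - E_8
ΔE = -0.094484028 - (-0.212589063)
ΔE = 0.118105 eV

Since this is positive, energy must be absorbed (photon absorption).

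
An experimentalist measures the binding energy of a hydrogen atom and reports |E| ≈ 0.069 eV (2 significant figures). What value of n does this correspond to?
n = 14

The exact energy levels follow E_n = -13.6057 eV / n².

The measured value (-0.069 eV) is reported to only 2 significant figures, so we must test candidate n values and see which one matches to that precision.

Candidate energies:
  n = 12:  E = -13.6057/12² = -0.09448 eV
  n = 13:  E = -13.6057/13² = -0.08051 eV
  n = 14:  E = -13.6057/14² = -0.06942 eV  ← matches
  n = 15:  E = -13.6057/15² = -0.06047 eV
  n = 16:  E = -13.6057/16² = -0.05315 eV

Checking against the measurement of -0.069 eV (2 sig figs), only n = 14 agrees:
E_14 = -0.06942 eV, which rounds to -0.069 eV ✓

Therefore n = 14.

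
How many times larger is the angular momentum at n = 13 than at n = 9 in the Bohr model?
1.44

In the Bohr model, L_n = nℏ, so the ratio is purely the ratio of quantum numbers:

L_13/L_9 = 13ℏ / 9ℏ = 13/9 = 1.44

The angular momentum scales linearly with n.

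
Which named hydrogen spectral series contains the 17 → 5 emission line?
Pfund series

The spectral series in hydrogen are named based on the final (lower) energy level:
- Lyman series: n_final = 1 (ultraviolet)
- Balmer series: n_final = 2 (visible/near-UV)
- Paschen series: n_final = 3 (infrared)
- Brackett series: n_final = 4 (infrared)
- Pfund series: n_final = 5 (far infrared)

Since this transition ends at n = 5, it belongs to the Pfund series.

For reference, this 17 → 5 line has photon energy
ΔE = 13.6057 eV × (1/5² - 1/17²) = 0.497149453 eV,
corresponding to wavelength λ = hc/ΔE = 1239.84 eV·nm / 0.497149453 eV = 2493.898 nm in the far infrared region.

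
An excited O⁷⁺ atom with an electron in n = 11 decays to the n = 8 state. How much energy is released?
6.409297 eV

The energy levels are E_n = -13.6057 Z² eV / n².

Energy at n = 11: E_11 = -13.6057 × 8² / 11² = -7.196403306 eV
Energy at n = 8: E_8 = -13.6057 × 8² / 8² = -13.605700000 eV

For emission (electron falling to lower state), the photon energy is:
E_photon = E_11 - E_8 = |-7.196403306 - (-13.605700000)|
E_photon = 6.409297 eV

This energy is carried away by the emitted photon.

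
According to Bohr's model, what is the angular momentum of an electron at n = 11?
1.16e-33 J·s (or 11ℏ)

In the Bohr model, angular momentum is quantized:
L = nℏ

where ℏ = h/(2π) = 1.0546e-34 J·s

For n = 11:
L = 11 × 1.0546e-34 J·s
L = 1.16e-33 J·s

This can also be written as L = 11ℏ.
The angular momentum is an integer multiple of the reduced Planck constant.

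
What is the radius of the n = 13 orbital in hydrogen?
8.943095 nm (or 89.430948 Å)

The Bohr radius formula is:
r_n = n² a₀ / Z

where a₀ = 0.052917721 nm is the Bohr radius.

For H (Z = 1) at n = 13:
r_13 = 13² × 0.052917721 nm / 1
r_13 = 169 × 0.052917721 nm / 1
r_13 = 8.9430948 nm / 1
r_13 = 8.943095 nm

The electron orbits at approximately 8.943095 nm from the nucleus.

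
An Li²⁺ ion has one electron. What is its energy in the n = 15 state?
-0.5442 eV

For hydrogen-like ions, the energy levels scale with Z²:
E_n = -13.6057 Z² / n² eV

For Li²⁺ (Z = 3) at n = 15:
E_15 = -13.6057 × 3² / 15²
E_15 = -13.6057 × 9 / 225
E_15 = -122.4513 / 225
E_15 = -0.5442 eV

The energy is 9 times more negative than hydrogen at the same n due to the stronger nuclear charge.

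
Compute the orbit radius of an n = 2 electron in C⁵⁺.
0.0353 nm (or 0.3528 Å)

The Bohr radius formula is:
r_n = n² a₀ / Z

where a₀ = 0.0529177 nm is the Bohr radius.

For C⁵⁺ (Z = 6) at n = 2:
r_2 = 2² × 0.0529177 nm / 6
r_2 = 4 × 0.0529177 nm / 6
r_2 = 0.21167 nm / 6
r_2 = 0.0353 nm

The electron orbits at approximately 0.0353 nm from the nucleus.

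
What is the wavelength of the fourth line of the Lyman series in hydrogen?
94.923 nm

The lines of a series are numbered from the longest wavelength (smallest ΔE) outward; the fourth line is the transition from n = n_f + 4 to n_f.
The Lyman series has all transitions ending at n_f = 1.

For H, the fourth line (δ-line) is the jump from n = 5 to n = 1:
E_5 = -13.6057 / 5² = -0.54423 eV
E_1 = -13.6057 / 1² = -13.60570 eV
ΔE = E_5 - E_1 = 13.06147 eV

λ = hc/E = 1239.84 eV·nm / 13.06147 eV
λ = 94.923 nm

This is the δ-line of the Lyman series in H.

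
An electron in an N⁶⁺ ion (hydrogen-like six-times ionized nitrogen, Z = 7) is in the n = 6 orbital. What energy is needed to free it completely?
18.52 eV

The ionization energy is the energy needed to remove the electron completely (n → ∞).

For a hydrogen-like ion with Z = 7, E_n = -13.6057 Z² / n² eV.

At n = 6: E_6 = -13.6057 × 7² / 6² = -18.51887 eV
At n = ∞: E_∞ = 0 eV

Ionization energy = E_∞ - E_6 = 0 - (-18.51887) = 18.51887 eV
Ionization energy ≈ 18.52 eV

This is also called the binding energy of the electron in state n = 6.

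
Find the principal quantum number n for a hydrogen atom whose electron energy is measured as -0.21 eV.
n = 8

The exact energy levels follow E_n = -13.6057 eV / n².

The measured value (-0.21 eV) is reported to only 2 significant figures, so we must test candidate n values and see which one matches to that precision.

Candidate energies:
  n = 6:  E = -13.6057/6² = -0.37794 eV
  n = 7:  E = -13.6057/7² = -0.27767 eV
  n = 8:  E = -13.6057/8² = -0.21259 eV  ← matches
  n = 9:  E = -13.6057/9² = -0.16797 eV
  n = 10:  E = -13.6057/10² = -0.13606 eV

Checking against the measurement of -0.21 eV (2 sig figs), only n = 8 agrees:
E_8 = -0.21259 eV, which rounds to -0.21 eV ✓

Therefore n = 8.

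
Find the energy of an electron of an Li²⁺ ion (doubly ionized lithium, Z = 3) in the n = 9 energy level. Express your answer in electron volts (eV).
-1.51 eV

The energy levels of a hydrogen-like atom are given by:
E_n = -13.6057 Z² / n² eV  (with Z = 3 for Li²⁺)

For n = 9:
E_9 = -13.6057 × 3² / 9²
E_9 = -13.6057 × 9 / 81
E_9 = -1.51 eV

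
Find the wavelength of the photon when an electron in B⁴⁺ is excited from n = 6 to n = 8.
299.9364 nm

First, find the transition energy using E_n = -13.6057 Z² / n² eV:
E_6 = -13.6057 × 5² / 6² = -9.44840278 eV
E_8 = -13.6057 × 5² / 8² = -5.31472656 eV

Photon energy: |ΔE| = |E_8 - E_6| = 4.13367622 eV

Convert to wavelength using E = hc/λ with hc = 1239.84 eV·nm:
λ = hc/E = 1239.84 eV·nm / 4.13367622 eV
λ = 299.9364 nm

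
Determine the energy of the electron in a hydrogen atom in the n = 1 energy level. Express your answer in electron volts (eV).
-13.605700 eV

The energy levels of a hydrogen-like atom are given by:
E_n = -13.6057 eV / n²

For n = 1:
E_1 = -13.6057 eV / 1²
E_1 = -13.6057 eV / 1
E_1 = -13.605700 eV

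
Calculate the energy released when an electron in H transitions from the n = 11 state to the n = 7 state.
0.1652 eV

The energy levels are E_n = -13.6057 eV / n².

Energy at n = 11: E_11 = -13.6057 / 11² = -0.1124438 eV
Energy at n = 7: E_7 = -13.6057 / 7² = -0.2776673 eV

For emission (electron falling to lower state), the photon energy is:
E_photon = E_11 - E_7 = |-0.1124438 - (-0.2776673)|
E_photon = 0.1652 eV

This energy is carried away by the emitted photon.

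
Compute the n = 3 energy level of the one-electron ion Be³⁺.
-24.187911 eV

For hydrogen-like ions, the energy levels scale with Z²:
E_n = -13.6057 Z² / n² eV

For Be³⁺ (Z = 4) at n = 3:
E_3 = -13.6057 × 4² / 3²
E_3 = -13.6057 × 16 / 9
E_3 = -217.6912 / 9
E_3 = -24.187911 eV

The energy is 16 times more negative than hydrogen at the same n due to the stronger nuclear charge.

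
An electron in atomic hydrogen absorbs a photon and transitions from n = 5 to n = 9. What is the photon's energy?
0.37626 eV

The energy levels of a hydrogen-like atom are E_n = -13.6057 eV / n².

Energy at n = 5: E_5 = -13.6057 / 5² = -0.54422800 eV
Energy at n = 9: E_9 = -13.6057 / 9² = -0.16797160 eV

The excitation energy is the difference:
ΔE = E_9 - E_5
ΔE = -0.16797160 - (-0.54422800)
ΔE = 0.37626 eV

Since this is positive, energy must be absorbed (photon absorption).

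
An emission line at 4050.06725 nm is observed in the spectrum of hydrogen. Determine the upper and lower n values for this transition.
n = 5 → n = 4

First, find the photon energy from the wavelength (hc = 1239.84 eV·nm):
E = hc/λ = 1239.84 eV·nm / 4050.06725 nm = 0.30612825 eV

The energy levels of hydrogen satisfy E_n = -13.6057 / n² eV, so an emission n_i → n_f releases
ΔE = 13.6057 × (1/n_f² − 1/n_i²) eV.

Setting ΔE equal to the photon energy:
1/n_f² − 1/n_i² = 0.30612825 / 13.6057 = 0.022500000

Since 1/n_i² must be positive, we need 1/n_f² > 0.022500000, i.e. n_f ≤ 6. For each allowed n_f, solve n_i = (1/n_f² − 0.022500000)^(−1/2) and check whether it is a whole number:
  n_f = 1: 1/n_i² = 1.000000000 − 0.022500000 = 0.977500000 → n_i = 1.011  (not an integer) ✗
  n_f = 2: 1/n_i² = 0.250000000 − 0.022500000 = 0.227500000 → n_i = 2.097  (not an integer) ✗
  n_f = 3: 1/n_i² = 0.111111111 − 0.022500000 = 0.088611111 → n_i = 3.359  (not an integer) ✗
  n_f = 4: 1/n_i² = 0.062500000 − 0.022500000 = 0.040000000 → n_i = 5.000  → integer, n_i = 5 ✓
  n_f = 5: 1/n_i² = 0.040000000 − 0.022500000 = 0.017500000 → n_i = 7.559  (not an integer) ✗
  n_f = 6: 1/n_i² = 0.027777778 − 0.022500000 = 0.005277778 → n_i = 13.765  (not an integer) ✗

Only n_f = 4 gives an integer upper level, n_i = 5.

The transition is from n = 5 to n = 4 (emission).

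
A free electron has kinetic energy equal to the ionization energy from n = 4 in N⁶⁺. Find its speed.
3.82846e+06 m/s (or 1.2770% of c)

The binding energy at n = 4 for N⁶⁺ is:
E_4 = -13.6057 × 7²/4² = -41.6674563 eV
|E_4| = 41.6674563 eV

Convert to Joules:
KE = 41.6674563 eV × (1.602177 × 10⁻¹⁹ J/eV) = 6.6758640e-18 J

Using KE = ½mv²:
v = √(2·KE/m_e)
v = √(2 × 6.6758640e-18 J / 9.10938 × 10⁻³¹ kg)
v = 3.82846e+06 m/s

This is approximately 1.2770% the speed of light.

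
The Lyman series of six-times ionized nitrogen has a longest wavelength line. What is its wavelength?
2.48 nm

The longest wavelength corresponds to the smallest energy transition in the series.
The Lyman series has all transitions ending at n_f = 1.

For N⁶⁺ (Z = 7), the first line (α-line) is the jump from n = 2 to n = 1:
E_2 = -13.6057 × 7² / 2² = -166.6698 eV
E_1 = -13.6057 × 7² / 1² = -666.6793 eV
ΔE = E_2 - E_1 = 500.0095 eV

λ = hc/E = 1239.84 eV·nm / 500.0095 eV
λ = 2.48 nm

This is the α-line of the Lyman series in N⁶⁺.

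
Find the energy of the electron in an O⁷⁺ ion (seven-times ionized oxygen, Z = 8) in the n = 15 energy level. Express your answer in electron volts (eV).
-3.870 eV

The energy levels of a hydrogen-like atom are given by:
E_n = -13.6057 Z² / n² eV  (with Z = 8 for O⁷⁺)

For n = 15:
E_15 = -13.6057 × 8² / 15²
E_15 = -13.6057 × 64 / 225
E_15 = -3.870 eV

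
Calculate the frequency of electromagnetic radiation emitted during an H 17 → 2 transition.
8.1108e+14 Hz

First, find the transition energy:
E_17 = -13.6057 / 17² = -0.04707855 eV
E_2 = -13.6057 / 2² = -3.40142500 eV
|ΔE| = |E_2 - E_17| = 3.35434645 eV

Convert to Joules: E = 3.35434645 eV × (1.602177 × 10⁻¹⁹ J/eV) = 5.374257e-19 J

Using E = hf:
f = E/h = 5.374257e-19 J / (6.62607 × 10⁻³⁴ J·s)
f = 8.1108e+14 Hz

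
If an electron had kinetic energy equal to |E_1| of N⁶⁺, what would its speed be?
1.531e+07 m/s (or 5.11% of c)

The binding energy at n = 1 for N⁶⁺ is:
E_1 = -13.6057 × 7²/1² = -666.6793 eV
|E_1| = 666.6793 eV

Convert to Joules:
KE = 666.6793 eV × (1.602177 × 10⁻¹⁹ J/eV) = 1.06814e-16 J

Using KE = ½mv²:
v = √(2·KE/m_e)
v = √(2 × 1.06814e-16 J / 9.10938 × 10⁻³¹ kg)
v = 1.531e+07 m/s

This is approximately 5.11% the speed of light.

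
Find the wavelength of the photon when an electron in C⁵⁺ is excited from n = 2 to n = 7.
11.025183 nm

First, find the transition energy using E_n = -13.6057 Z² / n² eV:
E_2 = -13.6057 × 6² / 2² = -122.45130000 eV
E_7 = -13.6057 × 6² / 7² = -9.99602449 eV

Photon energy: |ΔE| = |E_7 - E_2| = 112.45527551 eV

Convert to wavelength using E = hc/λ with hc = 1239.84 eV·nm:
λ = hc/E = 1239.84 eV·nm / 112.45527551 eV
λ = 11.025183 nm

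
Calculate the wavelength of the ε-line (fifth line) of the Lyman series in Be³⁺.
5.8581 nm

The lines of a series are numbered from the longest wavelength (smallest ΔE) outward; the fifth line is the transition from n = n_f + 5 to n_f.
The Lyman series has all transitions ending at n_f = 1.

For Be³⁺ (Z = 4), the fifth line (ε-line) is the jump from n = 6 to n = 1:
E_6 = -13.6057 × 4² / 6² = -6.046978 eV
E_1 = -13.6057 × 4² / 1² = -217.691200 eV
ΔE = E_6 - E_1 = 211.644222 eV

λ = hc/E = 1239.84 eV·nm / 211.644222 eV
λ = 5.8581 nm

This is the ε-line of the Lyman series in Be³⁺.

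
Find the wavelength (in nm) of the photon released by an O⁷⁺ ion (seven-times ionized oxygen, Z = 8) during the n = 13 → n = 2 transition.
5.833 nm

First, find the transition energy using E_n = -13.6057 Z² / n² eV:
E_13 = -13.6057 × 8² / 13² = -5.15245 eV
E_2 = -13.6057 × 8² / 2² = -217.69120 eV

Photon energy: |ΔE| = |E_2 - E_13| = 212.53875 eV

Convert to wavelength using E = hc/λ with hc = 1239.84 eV·nm:
λ = hc/E = 1239.84 eV·nm / 212.53875 eV
λ = 5.833 nm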